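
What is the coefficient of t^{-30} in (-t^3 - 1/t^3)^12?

12

General term: C(12,j)·(-t^3)^j·(-1/t^3)^(12-j), with t-exponent 3j − 3(12−j) = 6j − 36.
Set 6j − 36 = -30: j = 1.
C(12,1) = 12; (-1)^1 = -1; (-1)^11 = -1.
Coefficient = 12 · (-1) · (-1) = 12.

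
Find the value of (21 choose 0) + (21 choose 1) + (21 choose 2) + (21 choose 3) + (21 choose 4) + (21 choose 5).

27896

1 + 21 + 210 + 1330 + 5985 + 20349 = 27896.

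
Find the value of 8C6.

28

C(8,6) = C(8,2) by symmetry.
C(8,2) = (8·7) / 2! = 56 / 2 = 28.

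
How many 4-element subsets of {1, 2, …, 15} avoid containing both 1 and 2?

1287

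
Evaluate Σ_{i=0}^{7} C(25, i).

726206

1 + 25 + 300 + 2300 + 12650 + 53130 + 177100 + 480700 = 726206.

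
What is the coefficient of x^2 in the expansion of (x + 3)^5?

270

The general term is C(5,j)·(x)^j·(3)^(5-j); the x^2 term has j = 2.
C(5,2) = 10.
Coefficient = C(5,2) · 3^3 = 10 · 27 = 270.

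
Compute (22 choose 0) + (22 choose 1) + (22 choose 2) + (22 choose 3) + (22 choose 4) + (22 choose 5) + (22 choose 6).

110056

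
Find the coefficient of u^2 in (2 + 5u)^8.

The general term is C(8,j)·(2)^j·(5u)^(8-j); the u^2 term has j = 6.
C(8,6) = 28.
Coefficient = C(8,6) · 2^6 · 5^2 = 28 · 64 · 25 = 44800.

44800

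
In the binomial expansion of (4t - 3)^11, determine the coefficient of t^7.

The general term is C(11,j)·(4t)^j·(-3)^(11-j); the t^7 term has j = 7.
C(11,7) = 330.
Coefficient = C(11,7) · 4^7 · (-3)^4 = 330 · 16384 · 81 = 437944320.

437944320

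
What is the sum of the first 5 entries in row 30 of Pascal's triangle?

31931

1 + 30 + 435 + 4060 + 27405 = 31931.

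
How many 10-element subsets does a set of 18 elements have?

43758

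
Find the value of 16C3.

560

C(16,3) = (16·15·14) / 3! = 3360 / 6 = 560.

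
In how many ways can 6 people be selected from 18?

This is C(18,6) = 18564.

18564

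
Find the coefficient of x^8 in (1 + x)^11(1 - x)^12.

Coefficient of x^8 = Σ_{j} C(11,j)·1^j·C(12,8-j)·(-1)^(8-j) for j from 0 to 8.
= 495 + (-8712) + 50820 + (-130680) + 163350 + (-101640) + 30492 + (-3960) + 165 = 330.

330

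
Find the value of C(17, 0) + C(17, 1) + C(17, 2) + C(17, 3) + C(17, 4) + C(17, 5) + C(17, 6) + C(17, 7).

41226

1 + 17 + 136 + 680 + 2380 + 6188 + 12376 + 19448 = 41226.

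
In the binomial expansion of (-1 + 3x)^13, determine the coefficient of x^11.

13817466

The general term is C(13,j)·(-1)^j·(3x)^(13-j); the x^11 term has j = 2.
C(13,2) = 78.
Coefficient = C(13,2) · 3^11 = 78 · 177147 = 13817466.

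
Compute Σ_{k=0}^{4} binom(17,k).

3214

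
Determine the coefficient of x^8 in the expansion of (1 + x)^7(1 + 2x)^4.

Coefficient of x^8 = Σ_{j} C(7,j)·1^j·C(4,8-j)·2^(8-j) for j from 4 to 7.
= 560 + 672 + 168 + 8 = 1408.

1408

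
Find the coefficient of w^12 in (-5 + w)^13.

The general term is C(13,j)·(-5)^j·(w)^(13-j); the w^12 term has j = 1.
C(13,1) = 13.
Coefficient = C(13,1) · (-5)^1 = 13 · (-5) = -65.

-65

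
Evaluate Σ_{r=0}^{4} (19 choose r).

1 + 19 + 171 + 969 + 3876 = 5036.

5036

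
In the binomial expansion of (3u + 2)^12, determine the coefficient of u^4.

The general term is C(12,j)·(3u)^j·(2)^(12-j); the u^4 term has j = 4.
C(12,4) = 495.
Coefficient = C(12,4) · 3^4 · 2^8 = 495 · 81 · 256 = 10264320.

10264320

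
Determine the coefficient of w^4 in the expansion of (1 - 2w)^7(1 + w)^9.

Coefficient of w^4 = Σ_{j} C(7,j)·(-2)^j·C(9,4-j)·1^(4-j) for j from 0 to 4.
= 126 + (-1176) + 3024 + (-2520) + 560 = 14.

14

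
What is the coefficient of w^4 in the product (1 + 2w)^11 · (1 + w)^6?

Coefficient of w^4 = Σ_{j} C(11,j)·2^j·C(6,4-j)·1^(4-j) for j from 0 to 4.
= 15 + 440 + 3300 + 7920 + 5280 = 16955.

16955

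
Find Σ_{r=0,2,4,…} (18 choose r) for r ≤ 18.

131072

Half of (1+1)^18 + (1−1)^18 gives the even-index sum: 2^17 = 131072.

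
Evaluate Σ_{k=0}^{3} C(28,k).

3683

1 + 28 + 378 + 3276 = 3683.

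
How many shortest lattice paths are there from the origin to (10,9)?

Each path is a sequence of 19 steps with 10 rights: C(19,10) = 92378.

92378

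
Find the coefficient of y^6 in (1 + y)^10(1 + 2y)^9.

Coefficient of y^6 = Σ_{j} C(10,j)·1^j·C(9,6-j)·2^(6-j) for j from 0 to 6.
= 5376 + 40320 + 90720 + 80640 + 30240 + 4536 + 210 = 252042.

252042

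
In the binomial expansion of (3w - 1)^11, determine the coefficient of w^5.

112266

The general term is C(11,j)·(3w)^j·(-1)^(11-j); the w^5 term has j = 5.
C(11,5) = 462.
Coefficient = C(11,5) · 3^5 = 462 · 243 = 112266.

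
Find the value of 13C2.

78

C(13,2) = (13·12) / 2! = 156 / 2 = 78.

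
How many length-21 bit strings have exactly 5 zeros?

20349

Choose the 5 positions: C(21,5) = 20349.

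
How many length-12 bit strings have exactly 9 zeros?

Choose the 9 positions: C(12,9) = 220.

220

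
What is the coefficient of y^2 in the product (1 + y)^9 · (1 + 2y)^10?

396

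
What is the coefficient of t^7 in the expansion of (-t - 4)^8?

32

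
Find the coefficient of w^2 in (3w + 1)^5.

The general term is C(5,j)·(3w)^j·(1)^(5-j); the w^2 term has j = 2.
C(5,2) = 10.
Coefficient = C(5,2) · 3^2 = 10 · 9 = 90.

90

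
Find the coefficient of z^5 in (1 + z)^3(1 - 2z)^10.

Coefficient of z^5 = Σ_{j} C(3,j)·1^j·C(10,5-j)·(-2)^(5-j) for j from 0 to 3.
= (-8064) + 10080 + (-2880) + 180 = -684.

-684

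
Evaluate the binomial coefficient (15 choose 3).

C(15,3) = (15·14·13) / 3! = 2730 / 6 = 455.

455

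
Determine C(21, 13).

203490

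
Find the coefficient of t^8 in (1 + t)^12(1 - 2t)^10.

Coefficient of t^8 = Σ_{j} C(12,j)·1^j·C(10,8-j)·(-2)^(8-j) for j from 0 to 8.
= 11520 + (-184320) + 887040 + (-1774080) + 1663200 + (-760320) + 166320 + (-15840) + 495 = -5985.

-5985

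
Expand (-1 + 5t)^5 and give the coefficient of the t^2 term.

The general term is C(5,j)·(-1)^j·(5t)^(5-j); the t^2 term has j = 3.
C(5,3) = 10.
Coefficient = C(5,3) · (-1)^3 · 5^2 = 10 · (-1) · 25 = -250.

-250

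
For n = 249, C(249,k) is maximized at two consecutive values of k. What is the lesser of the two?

For odd n = 249, C(249,k) peaks at k = (n−1)/2 and (n+1)/2; the lesser is 124.

124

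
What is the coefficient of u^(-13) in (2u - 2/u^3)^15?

-210862080

General term: C(15,j)·(2u)^j·(-2/u^3)^(15-j), with u-exponent 1j − 3(15−j) = 4j − 45.
Set 4j − 45 = -13: j = 8.
C(15,8) = 6435; 2^8 = 256; (-2)^7 = -128.
Coefficient = 6435 · 256 · (-128) = -210862080.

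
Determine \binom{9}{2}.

36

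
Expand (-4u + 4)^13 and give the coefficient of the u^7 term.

The general term is C(13,j)·(-4u)^j·(4)^(13-j); the u^7 term has j = 7.
C(13,7) = 1716.
Coefficient = C(13,7) · (-4)^7 · 4^6 = 1716 · (-16384) · 4096 = -115158810624.

-115158810624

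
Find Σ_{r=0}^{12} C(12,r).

Setting x = 1 in (1+x)^12 gives Σ C(12,r) = 2^12 = 4096.

4096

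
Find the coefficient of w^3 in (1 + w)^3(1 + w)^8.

165

(1 + w)^3(1 + w)^8 = (1 + w)^11, so the coefficient of w^3 is C(11,3)·1^3 = 165·1 = 165.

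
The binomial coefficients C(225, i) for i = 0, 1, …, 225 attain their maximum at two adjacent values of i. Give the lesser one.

For odd n = 225, C(225,i) peaks at i = (n−1)/2 and (n+1)/2; the lesser is 112.

112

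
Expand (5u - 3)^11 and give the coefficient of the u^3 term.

The general term is C(11,j)·(5u)^j·(-3)^(11-j); the u^3 term has j = 3.
C(11,3) = 165.
Coefficient = C(11,3) · 5^3 · (-3)^8 = 165 · 125 · 6561 = 135320625.

135320625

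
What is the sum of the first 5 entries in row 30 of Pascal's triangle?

31931

1 + 30 + 435 + 4060 + 27405 = 31931.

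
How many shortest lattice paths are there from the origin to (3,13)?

560

Each path is a sequence of 16 steps with 3 rights: C(16,3) = 560.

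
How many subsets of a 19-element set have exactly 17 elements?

171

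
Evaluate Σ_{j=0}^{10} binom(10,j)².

184756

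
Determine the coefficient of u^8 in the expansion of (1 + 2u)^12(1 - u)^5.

-4400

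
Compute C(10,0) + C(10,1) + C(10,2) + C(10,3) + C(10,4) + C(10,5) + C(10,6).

1 + 10 + 45 + 120 + 210 + 252 + 210 = 848.

848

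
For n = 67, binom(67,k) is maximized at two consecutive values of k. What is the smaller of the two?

33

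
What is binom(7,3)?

35

C(7,3) = (7·6·5) / 3! = 210 / 6 = 35.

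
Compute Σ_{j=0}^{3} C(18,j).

988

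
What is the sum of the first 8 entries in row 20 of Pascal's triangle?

1 + 20 + 190 + 1140 + 4845 + 15504 + 38760 + 77520 = 137980.

137980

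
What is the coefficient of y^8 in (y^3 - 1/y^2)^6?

General term: C(6,j)·(y^3)^j·(-1/y^2)^(6-j), with y-exponent 3j − 2(6−j) = 5j − 12.
Set 5j − 12 = 8: j = 4.
C(6,4) = 15; 1^4 = 1; (-1)^2 = 1.
Coefficient = 15 · 1 · 1 = 15.

15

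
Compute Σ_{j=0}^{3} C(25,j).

1 + 25 + 300 + 2300 = 2626.

2626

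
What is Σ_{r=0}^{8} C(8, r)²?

12870

By Vandermonde's identity, Σ C(8,r)² = C(16,8) = 12870.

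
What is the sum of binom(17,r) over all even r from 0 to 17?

Even-r terms of row 17 sum to 2^16 = 65536.

65536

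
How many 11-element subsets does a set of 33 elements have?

193536720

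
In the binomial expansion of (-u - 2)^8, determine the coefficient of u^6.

The general term is C(8,j)·(-u)^j·(-2)^(8-j); the u^6 term has j = 6.
C(8,6) = 28.
Coefficient = C(8,6) · (-2)^2 = 28 · 4 = 112.

112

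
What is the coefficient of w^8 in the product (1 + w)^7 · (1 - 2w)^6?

72

Coefficient of w^8 = Σ_{j} C(7,j)·1^j·C(6,8-j)·(-2)^(8-j) for j from 2 to 7.
= 1344 + (-6720) + 8400 + (-3360) + 420 + (-12) = 72.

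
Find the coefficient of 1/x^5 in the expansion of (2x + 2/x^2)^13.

General term: C(13,j)·(2x)^j·(2/x^2)^(13-j), with x-exponent 1j − 2(13−j) = 3j − 26.
Set 3j − 26 = -5: j = 7.
C(13,7) = 1716; 2^7 = 128; 2^6 = 64.
Coefficient = 1716 · 128 · 64 = 14057472.

14057472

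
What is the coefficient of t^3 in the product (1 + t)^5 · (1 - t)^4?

Coefficient of t^3 = Σ_{j} C(5,j)·1^j·C(4,3-j)·(-1)^(3-j) for j from 0 to 3.
= (-4) + 30 + (-40) + 10 = -4.

-4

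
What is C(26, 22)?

C(26,22) = C(26,4) by symmetry.
C(26,4) = (26·25·24·23) / 4! = 358800 / 24 = 14950.

14950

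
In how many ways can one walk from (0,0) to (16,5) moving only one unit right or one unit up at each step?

20349

Each path is a sequence of 21 steps with 16 rights: C(21,16) = 20349.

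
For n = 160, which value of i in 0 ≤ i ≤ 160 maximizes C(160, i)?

80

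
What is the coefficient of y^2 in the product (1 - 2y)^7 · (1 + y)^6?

Coefficient of y^2 = Σ_{j} C(7,j)·(-2)^j·C(6,2-j)·1^(2-j) for j from 0 to 2.
= 15 + (-84) + 84 = 15.

15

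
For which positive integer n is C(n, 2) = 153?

18

n(n−1)/2 = 153 ⇒ n(n−1) = 306. Since 18·17 = 306, n = 18.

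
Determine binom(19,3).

969

C(19,3) = (19·18·17) / 3! = 5814 / 6 = 969.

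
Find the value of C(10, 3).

120

C(10,3) = (10·9·8) / 3! = 720 / 6 = 120.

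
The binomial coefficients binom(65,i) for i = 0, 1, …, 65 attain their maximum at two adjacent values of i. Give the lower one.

For odd n = 65, C(65,i) peaks at i = (n−1)/2 and (n+1)/2; the lower is 32.

32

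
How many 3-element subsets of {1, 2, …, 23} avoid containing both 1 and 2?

All 3-subsets: C(23,3) = 1771. Those containing both fixed elements: C(21,1) = 21.
1771 − 21 = 1750.

1750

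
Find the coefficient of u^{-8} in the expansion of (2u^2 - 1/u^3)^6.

General term: C(6,j)·(2u^2)^j·(-1/u^3)^(6-j), with u-exponent 2j − 3(6−j) = 5j − 18.
Set 5j − 18 = -8: j = 2.
C(6,2) = 15; 2^2 = 4; (-1)^4 = 1.
Coefficient = 15 · 4 · 1 = 60.

60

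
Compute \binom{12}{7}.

792

C(12,7) = C(12,5) by symmetry.
C(12,5) = (12·11·10·9·8) / 5! = 95040 / 120 = 792.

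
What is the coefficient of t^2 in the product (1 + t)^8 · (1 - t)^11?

Coefficient of t^2 = Σ_{j} C(8,j)·1^j·C(11,2-j)·(-1)^(2-j) for j from 0 to 2.
= 55 + (-88) + 28 = -5.

-5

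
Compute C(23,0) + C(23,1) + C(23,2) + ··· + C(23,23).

The entries of row 23 sum to 2^23 = 8388608.

8388608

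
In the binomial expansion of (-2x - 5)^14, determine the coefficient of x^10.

The general term is C(14,j)·(-2x)^j·(-5)^(14-j); the x^10 term has j = 10.
C(14,10) = 1001.
Coefficient = C(14,10) · (-2)^10 · (-5)^4 = 1001 · 1024 · 625 = 640640000.

640640000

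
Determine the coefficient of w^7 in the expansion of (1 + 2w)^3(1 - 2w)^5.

256

Coefficient of w^7 = Σ_{j} C(3,j)·2^j·C(5,7-j)·(-2)^(7-j) for j from 2 to 3.
= (-384) + 640 = 256.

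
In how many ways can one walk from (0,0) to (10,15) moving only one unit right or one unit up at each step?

Each path is a sequence of 25 steps with 10 rights: C(25,10) = 3268760.

3268760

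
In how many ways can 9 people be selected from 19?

92378

This is C(19,9) = 92378.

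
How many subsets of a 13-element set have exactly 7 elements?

1716

Choose the 7 positions: C(13,7) = 1716.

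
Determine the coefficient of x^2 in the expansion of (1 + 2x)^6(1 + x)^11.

247

Coefficient of x^2 = Σ_{j} C(6,j)·2^j·C(11,2-j)·1^(2-j) for j from 0 to 2.
= 55 + 132 + 60 = 247.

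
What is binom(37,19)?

C(37,19) = C(37,18) by symmetry.
C(37,18) = (37·36·35·34·33·32·31·30·29·28·27·26·25·24·23·22·21·20) / 18! = 113146793787569865523200000 / 6402373705728000 = 17672631900.

17672631900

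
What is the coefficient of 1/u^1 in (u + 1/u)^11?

General term: C(11,j)·(u)^j·(1/u)^(11-j), with u-exponent 1j − 1(11−j) = 2j − 11.
Set 2j − 11 = -1: j = 5.
C(11,5) = 462; 1^5 = 1; 1^6 = 1.
Coefficient = 462 · 1 · 1 = 462.

462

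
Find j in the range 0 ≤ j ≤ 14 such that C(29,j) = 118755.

C(29,j) increases on 0 ≤ j ≤ 14. C(29,4) = 23751 and C(29,5) = 118755, so j = 5.

5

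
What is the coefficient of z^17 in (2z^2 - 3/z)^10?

General term: C(10,j)·(2z^2)^j·(-3/z)^(10-j), with z-exponent 2j − 1(10−j) = 3j − 10.
Set 3j − 10 = 17: j = 9.
C(10,9) = 10; 2^9 = 512; (-3)^1 = -3.
Coefficient = 10 · 512 · (-3) = -15360.

-15360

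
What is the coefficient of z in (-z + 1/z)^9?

General term: C(9,j)·(-z)^j·(1/z)^(9-j), with z-exponent 1j − 1(9−j) = 2j − 9.
Set 2j − 9 = 1: j = 5.
C(9,5) = 126; (-1)^5 = -1; 1^4 = 1.
Coefficient = 126 · (-1) · 1 = -126.

-126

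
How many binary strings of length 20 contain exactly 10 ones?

184756

Choose the 10 positions: C(20,10) = 184756.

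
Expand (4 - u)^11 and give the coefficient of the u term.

The general term is C(11,j)·(4)^j·(-u)^(11-j); the u^1 term has j = 10.
C(11,10) = 11.
Coefficient = C(11,10) · 4^10 · (-1)^1 = 11 · 1048576 · (-1) = -11534336.

-11534336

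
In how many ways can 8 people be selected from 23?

This is C(23,8) = 490314.

490314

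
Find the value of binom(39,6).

C(39,6) = (39·38·37·36·35·34) / 6! = 2349088560 / 720 = 3262623.

3262623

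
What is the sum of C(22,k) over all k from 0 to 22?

4194304

Setting x = 1 in (1+x)^22 gives Σ C(22,k) = 2^22 = 4194304.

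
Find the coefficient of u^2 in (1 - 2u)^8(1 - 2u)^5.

312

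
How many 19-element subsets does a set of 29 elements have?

20030010

C(29,19) = C(29,10) by symmetry.
C(29,10) = (29·28·27·26·25·24·23·22·21·20) / 10! = 72684900288000 / 3628800 = 20030010.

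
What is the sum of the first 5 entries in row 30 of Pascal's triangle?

1 + 30 + 435 + 4060 + 27405 = 31931.

31931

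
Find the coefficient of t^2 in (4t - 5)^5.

-20000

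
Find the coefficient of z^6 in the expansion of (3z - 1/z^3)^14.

General term: C(14,j)·(3z)^j·(-1/z^3)^(14-j), with z-exponent 1j − 3(14−j) = 4j − 42.
Set 4j − 42 = 6: j = 12.
C(14,12) = 91; 3^12 = 531441; (-1)^2 = 1.
Coefficient = 91 · 531441 · 1 = 48361131.

48361131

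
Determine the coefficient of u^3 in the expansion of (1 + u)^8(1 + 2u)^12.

4600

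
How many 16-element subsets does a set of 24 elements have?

735471

C(24,16) = C(24,8) by symmetry.
C(24,8) = (24·23·22·21·20·19·18·17) / 8! = 29654190720 / 40320 = 735471.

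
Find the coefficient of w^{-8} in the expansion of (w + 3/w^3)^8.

5670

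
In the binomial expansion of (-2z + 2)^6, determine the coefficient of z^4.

960

The general term is C(6,j)·(-2z)^j·(2)^(6-j); the z^4 term has j = 4.
C(6,4) = 15.
Coefficient = C(6,4) · (-2)^4 · 2^2 = 15 · 16 · 4 = 960.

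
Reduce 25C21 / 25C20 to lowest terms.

C(n,k+1)/C(n,k) = (n−k)/(k+1) = (25−20)/(20+1) = 5/21.

5/21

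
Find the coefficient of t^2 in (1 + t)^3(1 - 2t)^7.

Coefficient of t^2 = Σ_{j} C(3,j)·1^j·C(7,2-j)·(-2)^(2-j) for j from 0 to 2.
= 84 + (-42) + 3 = 45.

45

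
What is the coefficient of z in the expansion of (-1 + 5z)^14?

-70

The general term is C(14,j)·(-1)^j·(5z)^(14-j); the z^1 term has j = 13.
C(14,13) = 14.
Coefficient = C(14,13) · (-1)^13 · 5^1 = 14 · (-1) · 5 = -70.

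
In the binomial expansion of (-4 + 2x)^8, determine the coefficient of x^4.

The general term is C(8,j)·(-4)^j·(2x)^(8-j); the x^4 term has j = 4.
C(8,4) = 70.
Coefficient = C(8,4) · (-4)^4 · 2^4 = 70 · 256 · 16 = 286720.

286720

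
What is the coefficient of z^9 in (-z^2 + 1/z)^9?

General term: C(9,j)·(-z^2)^j·(1/z)^(9-j), with z-exponent 2j − 1(9−j) = 3j − 9.
Set 3j − 9 = 9: j = 6.
C(9,6) = 84; (-1)^6 = 1; 1^3 = 1.
Coefficient = 84 · 1 · 1 = 84.

84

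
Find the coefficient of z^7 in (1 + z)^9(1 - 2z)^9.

-36

Coefficient of z^7 = Σ_{j} C(9,j)·1^j·C(9,7-j)·(-2)^(7-j) for j from 0 to 7.
= (-4608) + 48384 + (-145152) + 169344 + (-84672) + 18144 + (-1512) + 36 = -36.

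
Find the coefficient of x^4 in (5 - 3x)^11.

2088281250

The general term is C(11,j)·(5)^j·(-3x)^(11-j); the x^4 term has j = 7.
C(11,7) = 330.
Coefficient = C(11,7) · 5^7 · (-3)^4 = 330 · 78125 · 81 = 2088281250.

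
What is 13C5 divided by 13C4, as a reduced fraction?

C(n,k+1)/C(n,k) = (n−k)/(k+1) = (13−4)/(4+1) = 9/5.

9/5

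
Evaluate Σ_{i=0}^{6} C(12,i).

2510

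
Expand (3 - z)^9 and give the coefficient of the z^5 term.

-10206

The general term is C(9,j)·(3)^j·(-z)^(9-j); the z^5 term has j = 4.
C(9,4) = 126.
Coefficient = C(9,4) · 3^4 · (-1)^5 = 126 · 81 · (-1) = -10206.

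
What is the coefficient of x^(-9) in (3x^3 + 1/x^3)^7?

General term: C(7,j)·(3x^3)^j·(1/x^3)^(7-j), with x-exponent 3j − 3(7−j) = 6j − 21.
Set 6j − 21 = -9: j = 2.
C(7,2) = 21; 3^2 = 9; 1^5 = 1.
Coefficient = 21 · 9 · 1 = 189.

189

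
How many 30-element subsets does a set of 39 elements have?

211915132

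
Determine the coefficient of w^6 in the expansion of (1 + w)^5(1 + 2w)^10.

97880

Coefficient of w^6 = Σ_{j} C(5,j)·1^j·C(10,6-j)·2^(6-j) for j from 0 to 5.
= 13440 + 40320 + 33600 + 9600 + 900 + 20 = 97880.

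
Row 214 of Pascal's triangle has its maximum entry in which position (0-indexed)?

C(214,j) is maximized at j = 214/2 = 107.

107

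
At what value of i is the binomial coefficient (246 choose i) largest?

123

C(246,i) is maximized at i = 246/2 = 123.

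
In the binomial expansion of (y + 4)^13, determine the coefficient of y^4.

187432960

The general term is C(13,j)·(y)^j·(4)^(13-j); the y^4 term has j = 4.
C(13,4) = 715.
Coefficient = C(13,4) · 4^9 = 715 · 262144 = 187432960.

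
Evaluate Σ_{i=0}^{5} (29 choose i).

146596

1 + 29 + 406 + 3654 + 23751 + 118755 = 146596.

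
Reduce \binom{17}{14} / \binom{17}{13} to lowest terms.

2/7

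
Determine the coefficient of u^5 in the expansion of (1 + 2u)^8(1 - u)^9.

Coefficient of u^5 = Σ_{j} C(8,j)·2^j·C(9,5-j)·(-1)^(5-j) for j from 0 to 5.
= (-126) + 2016 + (-9408) + 16128 + (-10080) + 1792 = 322.

322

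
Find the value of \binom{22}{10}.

C(22,10) = (22·21·20·19·18·17·16·15·14·13) / 10! = 2346549004800 / 3628800 = 646646.

646646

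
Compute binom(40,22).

113380261800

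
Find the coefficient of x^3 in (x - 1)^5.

The general term is C(5,j)·(x)^j·(-1)^(5-j); the x^3 term has j = 3.
C(5,3) = 10.
Coefficient = C(5,3) = 10.

10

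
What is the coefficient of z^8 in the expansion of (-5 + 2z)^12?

The general term is C(12,j)·(-5)^j·(2z)^(12-j); the z^8 term has j = 4.
C(12,4) = 495.
Coefficient = C(12,4) · (-5)^4 · 2^8 = 495 · 625 · 256 = 79200000.

79200000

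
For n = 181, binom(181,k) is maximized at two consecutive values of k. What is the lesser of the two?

For odd n = 181, C(181,k) peaks at k = (n−1)/2 and (n+1)/2; the lesser is 90.

90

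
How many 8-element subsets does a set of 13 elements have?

1287

C(13,8) = C(13,5) by symmetry.
C(13,5) = (13·12·11·10·9) / 5! = 154440 / 120 = 1287.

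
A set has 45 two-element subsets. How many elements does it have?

10

n(n−1)/2 = 45 ⇒ n(n−1) = 90. Since 10·9 = 90, n = 10.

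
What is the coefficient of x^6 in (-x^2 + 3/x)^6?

General term: C(6,j)·(-x^2)^j·(3/x)^(6-j), with x-exponent 2j − 1(6−j) = 3j − 6.
Set 3j − 6 = 6: j = 4.
C(6,4) = 15; (-1)^4 = 1; 3^2 = 9.
Coefficient = 15 · 1 · 9 = 135.

135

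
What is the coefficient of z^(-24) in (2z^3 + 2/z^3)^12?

General term: C(12,j)·(2z^3)^j·(2/z^3)^(12-j), with z-exponent 3j − 3(12−j) = 6j − 36.
Set 6j − 36 = -24: j = 2.
C(12,2) = 66; 2^2 = 4; 2^10 = 1024.
Coefficient = 66 · 4 · 1024 = 270336.

270336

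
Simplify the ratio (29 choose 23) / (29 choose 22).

C(n,k+1)/C(n,k) = (n−k)/(k+1) = (29−22)/(22+1) = 7/23.

7/23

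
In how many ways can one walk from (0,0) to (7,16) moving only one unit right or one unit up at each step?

Each path is a sequence of 23 steps with 7 rights: C(23,7) = 245157.

245157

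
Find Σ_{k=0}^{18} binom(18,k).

Setting x = 1 in (1+x)^18 gives Σ C(18,k) = 2^18 = 262144.

262144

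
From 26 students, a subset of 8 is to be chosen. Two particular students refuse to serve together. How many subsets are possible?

1427679

All 8-subsets: C(26,8) = 1562275. Those containing both fixed elements: C(24,6) = 134596.
1562275 − 134596 = 1427679.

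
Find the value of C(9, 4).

126

C(9,4) = (9·8·7·6) / 4! = 3024 / 24 = 126.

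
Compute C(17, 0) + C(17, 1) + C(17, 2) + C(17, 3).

834

1 + 17 + 136 + 680 = 834.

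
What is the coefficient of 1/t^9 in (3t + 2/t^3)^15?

General term: C(15,j)·(3t)^j·(2/t^3)^(15-j), with t-exponent 1j − 3(15−j) = 4j − 45.
Set 4j − 45 = -9: j = 9.
C(15,9) = 5005; 3^9 = 19683; 2^6 = 64.
Coefficient = 5005 · 19683 · 64 = 6304858560.

6304858560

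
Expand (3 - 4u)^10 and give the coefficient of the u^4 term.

39191040

The general term is C(10,j)·(3)^j·(-4u)^(10-j); the u^4 term has j = 6.
C(10,6) = 210.
Coefficient = C(10,6) · 3^6 · (-4)^4 = 210 · 729 · 256 = 39191040.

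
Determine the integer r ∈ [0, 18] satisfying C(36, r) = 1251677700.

12

C(36,r) increases on 0 ≤ r ≤ 18. C(36,11) = 600805296 and C(36,12) = 1251677700, so r = 12.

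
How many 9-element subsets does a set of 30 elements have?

C(30,9) = (30·29·28·27·26·25·24·23·22) / 9! = 5191778592000 / 362880 = 14307150.

14307150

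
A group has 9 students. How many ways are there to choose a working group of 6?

84

This is C(9,6) = 84.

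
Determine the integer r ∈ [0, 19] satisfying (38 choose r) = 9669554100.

14

C(38,r) increases on 0 ≤ r ≤ 19. C(38,13) = 5414950296 and C(38,14) = 9669554100, so r = 14.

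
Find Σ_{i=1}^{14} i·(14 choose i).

114688

Differentiating (1+x)^14 and setting x=1: Σ i·C(14,i) = 14·2^13 = 114688.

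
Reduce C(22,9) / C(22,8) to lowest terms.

14/9

C(n,k+1)/C(n,k) = (n−k)/(k+1) = (22−8)/(8+1) = 14/9.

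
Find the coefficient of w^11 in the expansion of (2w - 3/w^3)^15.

-737280

General term: C(15,j)·(2w)^j·(-3/w^3)^(15-j), with w-exponent 1j − 3(15−j) = 4j − 45.
Set 4j − 45 = 11: j = 14.
C(15,14) = 15; 2^14 = 16384; (-3)^1 = -3.
Coefficient = 15 · 16384 · (-3) = -737280.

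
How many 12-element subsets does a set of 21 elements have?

C(21,12) = C(21,9) by symmetry.
C(21,9) = (21·20·19·18·17·16·15·14·13) / 9! = 106661318400 / 362880 = 293930.

293930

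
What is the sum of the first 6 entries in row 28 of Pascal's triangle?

1 + 28 + 378 + 3276 + 20475 + 98280 = 122438.

122438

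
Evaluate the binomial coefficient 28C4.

20475

C(28,4) = (28·27·26·25) / 4! = 491400 / 24 = 20475.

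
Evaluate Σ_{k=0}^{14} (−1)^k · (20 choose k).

11628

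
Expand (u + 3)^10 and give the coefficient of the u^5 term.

61236

The general term is C(10,j)·(u)^j·(3)^(10-j); the u^5 term has j = 5.
C(10,5) = 252.
Coefficient = C(10,5) · 3^5 = 252 · 243 = 61236.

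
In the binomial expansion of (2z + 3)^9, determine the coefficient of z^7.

41472

The general term is C(9,j)·(2z)^j·(3)^(9-j); the z^7 term has j = 7.
C(9,7) = 36.
Coefficient = C(9,7) · 2^7 · 3^2 = 36 · 128 · 9 = 41472.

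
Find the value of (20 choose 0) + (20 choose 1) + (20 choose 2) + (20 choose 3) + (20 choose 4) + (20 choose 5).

21700

1 + 20 + 190 + 1140 + 4845 + 15504 = 21700.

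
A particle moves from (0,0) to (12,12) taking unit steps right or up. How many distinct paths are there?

Each path is a sequence of 24 steps with 12 rights: C(24,12) = 2704156.

2704156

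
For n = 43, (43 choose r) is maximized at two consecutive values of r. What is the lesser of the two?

For odd n = 43, C(43,r) peaks at r = (n−1)/2 and (n+1)/2; the lesser is 21.

21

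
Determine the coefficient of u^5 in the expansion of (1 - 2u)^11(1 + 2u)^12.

1760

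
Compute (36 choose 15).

5567902560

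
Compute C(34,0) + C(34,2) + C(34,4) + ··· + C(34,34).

Half of (1+1)^34 + (1−1)^34 gives the even-index sum: 2^33 = 8589934592.

8589934592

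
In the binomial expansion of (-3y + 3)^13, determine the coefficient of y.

-20726199

The general term is C(13,j)·(-3y)^j·(3)^(13-j); the y^1 term has j = 1.
C(13,1) = 13.
Coefficient = C(13,1) · (-3)^1 · 3^12 = 13 · (-3) · 531441 = -20726199.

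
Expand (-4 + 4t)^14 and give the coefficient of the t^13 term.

-3758096384

The general term is C(14,j)·(-4)^j·(4t)^(14-j); the t^13 term has j = 1.
C(14,1) = 14.
Coefficient = C(14,1) · (-4)^1 · 4^13 = 14 · (-4) · 67108864 = -3758096384.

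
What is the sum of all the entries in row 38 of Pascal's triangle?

The entries of row 38 sum to 2^38 = 274877906944.

274877906944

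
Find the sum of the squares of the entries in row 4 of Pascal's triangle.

70

Σ C(4,j)² is the coefficient of x^4 in (1+x)^4(1+x)^4 = (1+x)^8, i.e. C(8,4) = 70.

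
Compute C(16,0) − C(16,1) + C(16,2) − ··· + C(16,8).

The partial alternating sum Σ_{k=0}^{8} (−1)^k C(16,k) = (−1)^8 C(15,8) = 6435.

6435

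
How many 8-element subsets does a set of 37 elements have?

C(37,8) = (37·36·35·34·33·32·31·30) / 8! = 1556675366400 / 40320 = 38608020.

38608020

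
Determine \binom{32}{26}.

906192

C(32,26) = C(32,6) by symmetry.
C(32,6) = (32·31·30·29·28·27) / 6! = 652458240 / 720 = 906192.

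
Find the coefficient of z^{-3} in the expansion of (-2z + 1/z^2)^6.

General term: C(6,j)·(-2z)^j·(1/z^2)^(6-j), with z-exponent 1j − 2(6−j) = 3j − 12.
Set 3j − 12 = -3: j = 3.
C(6,3) = 20; (-2)^3 = -8; 1^3 = 1.
Coefficient = 20 · (-8) · 1 = -160.

-160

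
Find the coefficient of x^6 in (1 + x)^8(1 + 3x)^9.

743176

Coefficient of x^6 = Σ_{j} C(8,j)·1^j·C(9,6-j)·3^(6-j) for j from 0 to 6.
= 61236 + 244944 + 285768 + 127008 + 22680 + 1512 + 28 = 743176.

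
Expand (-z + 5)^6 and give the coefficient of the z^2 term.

9375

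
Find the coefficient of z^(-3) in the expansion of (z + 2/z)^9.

5376

General term: C(9,j)·(z)^j·(2/z)^(9-j), with z-exponent 1j − 1(9−j) = 2j − 9.
Set 2j − 9 = -3: j = 3.
C(9,3) = 84; 1^3 = 1; 2^6 = 64.
Coefficient = 84 · 1 · 64 = 5376.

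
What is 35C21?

C(35,21) = C(35,14) by symmetry.
C(35,14) = (35·34·33·32·31·30·29·28·27·26·25·24·23·22) / 14! = 202250096145377280000 / 87178291200 = 2319959400.

2319959400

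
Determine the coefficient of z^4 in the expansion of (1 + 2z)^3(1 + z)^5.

225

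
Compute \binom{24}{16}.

C(24,16) = C(24,8) by symmetry.
C(24,8) = (24·23·22·21·20·19·18·17) / 8! = 29654190720 / 40320 = 735471.

735471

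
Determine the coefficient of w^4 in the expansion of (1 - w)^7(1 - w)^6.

(1 - w)^7(1 - w)^6 = (1 - w)^13, so the coefficient of w^4 is C(13,4)·(-1)^4 = 715·1 = 715.

715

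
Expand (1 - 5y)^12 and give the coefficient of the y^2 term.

1650

The general term is C(12,j)·(1)^j·(-5y)^(12-j); the y^2 term has j = 10.
C(12,10) = 66.
Coefficient = C(12,10) · (-5)^2 = 66 · 25 = 1650.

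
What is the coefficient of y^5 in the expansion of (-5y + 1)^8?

The general term is C(8,j)·(-5y)^j·(1)^(8-j); the y^5 term has j = 5.
C(8,5) = 56.
Coefficient = C(8,5) · (-5)^5 = 56 · (-3125) = -175000.

-175000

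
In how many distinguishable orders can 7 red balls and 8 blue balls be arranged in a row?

6435

Choose positions for the red balls: C(15,7) = 6435.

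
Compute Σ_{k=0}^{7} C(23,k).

390656

1 + 23 + 253 + 1771 + 8855 + 33649 + 100947 + 245157 = 390656.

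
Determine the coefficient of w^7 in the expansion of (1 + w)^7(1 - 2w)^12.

1329

Coefficient of w^7 = Σ_{j} C(7,j)·1^j·C(12,7-j)·(-2)^(7-j) for j from 0 to 7.
= (-101376) + 413952 + (-532224) + 277200 + (-61600) + 5544 + (-168) + 1 = 1329.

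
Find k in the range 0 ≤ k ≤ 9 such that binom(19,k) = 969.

3

C(19,k) increases on 0 ≤ k ≤ 9. C(19,2) = 171 and C(19,3) = 969, so k = 3.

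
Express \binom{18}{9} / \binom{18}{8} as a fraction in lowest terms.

10/9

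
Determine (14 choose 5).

2002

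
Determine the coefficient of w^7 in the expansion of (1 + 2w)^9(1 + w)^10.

Coefficient of w^7 = Σ_{j} C(9,j)·2^j·C(10,7-j)·1^(7-j) for j from 0 to 7.
= 120 + 3780 + 36288 + 141120 + 241920 + 181440 + 53760 + 4608 = 663036.

663036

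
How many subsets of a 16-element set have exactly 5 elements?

4368

Choose the 5 positions: C(16,5) = 4368.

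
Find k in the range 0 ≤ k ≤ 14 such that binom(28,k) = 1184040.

7

C(28,k) increases on 0 ≤ k ≤ 14. C(28,6) = 376740 and C(28,7) = 1184040, so k = 7.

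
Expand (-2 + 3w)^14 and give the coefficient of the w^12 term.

The general term is C(14,j)·(-2)^j·(3w)^(14-j); the w^12 term has j = 2.
C(14,2) = 91.
Coefficient = C(14,2) · (-2)^2 · 3^12 = 91 · 4 · 531441 = 193444524.

193444524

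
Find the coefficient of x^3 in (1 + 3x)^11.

4455

The general term is C(11,j)·(1)^j·(3x)^(11-j); the x^3 term has j = 8.
C(11,8) = 165.
Coefficient = C(11,8) · 3^3 = 165 · 27 = 4455.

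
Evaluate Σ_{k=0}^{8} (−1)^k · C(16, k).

6435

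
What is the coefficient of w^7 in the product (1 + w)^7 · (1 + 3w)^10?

Coefficient of w^7 = Σ_{j} C(7,j)·1^j·C(10,7-j)·3^(7-j) for j from 0 to 7.
= 262440 + 1071630 + 1285956 + 595350 + 113400 + 8505 + 210 + 1 = 3337492.

3337492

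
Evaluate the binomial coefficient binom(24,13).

2496144

C(24,13) = C(24,11) by symmetry.
C(24,11) = (24·23·22·21·20·19·18·17·16·15·14) / 11! = 99638080819200 / 39916800 = 2496144.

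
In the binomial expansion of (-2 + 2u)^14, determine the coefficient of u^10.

The general term is C(14,j)·(-2)^j·(2u)^(14-j); the u^10 term has j = 4.
C(14,4) = 1001.
Coefficient = C(14,4) · (-2)^4 · 2^10 = 1001 · 16 · 1024 = 16400384.

16400384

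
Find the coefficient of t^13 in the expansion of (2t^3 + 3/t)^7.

General term: C(7,j)·(2t^3)^j·(3/t)^(7-j), with t-exponent 3j − 1(7−j) = 4j − 7.
Set 4j − 7 = 13: j = 5.
C(7,5) = 21; 2^5 = 32; 3^2 = 9.
Coefficient = 21 · 32 · 9 = 6048.

6048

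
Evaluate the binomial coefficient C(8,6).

28

C(8,6) = C(8,2) by symmetry.
C(8,2) = (8·7) / 2! = 56 / 2 = 28.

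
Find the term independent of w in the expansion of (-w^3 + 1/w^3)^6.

General term: C(6,j)·(-w^3)^j·(1/w^3)^(6-j), with w-exponent 3j − 3(6−j) = 6j − 18.
Set 6j − 18 = 0: j = 3.
C(6,3) = 20; (-1)^3 = -1; 1^3 = 1.
Coefficient = 20 · (-1) · 1 = -20.

-20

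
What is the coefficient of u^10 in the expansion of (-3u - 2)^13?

-135104112

The general term is C(13,j)·(-3u)^j·(-2)^(13-j); the u^10 term has j = 10.
C(13,10) = 286.
Coefficient = C(13,10) · (-3)^10 · (-2)^3 = 286 · 59049 · (-8) = -135104112.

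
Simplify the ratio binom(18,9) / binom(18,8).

C(n,k+1)/C(n,k) = (n−k)/(k+1) = (18−8)/(8+1) = 10/9.

10/9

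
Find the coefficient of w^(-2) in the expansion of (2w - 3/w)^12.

-55427328

General term: C(12,j)·(2w)^j·(-3/w)^(12-j), with w-exponent 1j − 1(12−j) = 2j − 12.
Set 2j − 12 = -2: j = 5.
C(12,5) = 792; 2^5 = 32; (-3)^7 = -2187.
Coefficient = 792 · 32 · (-2187) = -55427328.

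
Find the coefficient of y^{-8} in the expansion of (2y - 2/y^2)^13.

General term: C(13,j)·(2y)^j·(-2/y^2)^(13-j), with y-exponent 1j − 2(13−j) = 3j − 26.
Set 3j − 26 = -8: j = 6.
C(13,6) = 1716; 2^6 = 64; (-2)^7 = -128.
Coefficient = 1716 · 64 · (-128) = -14057472.

-14057472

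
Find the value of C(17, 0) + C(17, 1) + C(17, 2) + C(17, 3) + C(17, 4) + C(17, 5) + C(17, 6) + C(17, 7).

41226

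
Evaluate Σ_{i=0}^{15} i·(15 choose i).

Differentiating (1+x)^15 and setting x=1: Σ i·C(15,i) = 15·2^14 = 245760.

245760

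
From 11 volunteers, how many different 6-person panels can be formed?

This is C(11,6) = 462.

462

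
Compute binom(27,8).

C(27,8) = (27·26·25·24·23·22·21·20) / 8! = 89513424000 / 40320 = 2220075.

2220075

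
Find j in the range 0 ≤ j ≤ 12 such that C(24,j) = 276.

C(24,j) increases on 0 ≤ j ≤ 12. C(24,1) = 24 and C(24,2) = 276, so j = 2.

2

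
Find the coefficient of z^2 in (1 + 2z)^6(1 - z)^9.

-12

Coefficient of z^2 = Σ_{j} C(6,j)·2^j·C(9,2-j)·(-1)^(2-j) for j from 0 to 2.
= 36 + (-108) + 60 = -12.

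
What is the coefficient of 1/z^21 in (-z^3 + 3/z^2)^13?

-6908733

General term: C(13,j)·(-z^3)^j·(3/z^2)^(13-j), with z-exponent 3j − 2(13−j) = 5j − 26.
Set 5j − 26 = -21: j = 1.
C(13,1) = 13; (-1)^1 = -1; 3^12 = 531441.
Coefficient = 13 · (-1) · 531441 = -6908733.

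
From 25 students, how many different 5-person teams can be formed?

This is C(25,5) = 53130.

53130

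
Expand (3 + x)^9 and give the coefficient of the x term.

59049

The general term is C(9,j)·(3)^j·(x)^(9-j); the x^1 term has j = 8.
C(9,8) = 9.
Coefficient = C(9,8) · 3^8 = 9 · 6561 = 59049.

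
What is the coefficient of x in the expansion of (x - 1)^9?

9

The general term is C(9,j)·(x)^j·(-1)^(9-j); the x^1 term has j = 1.
C(9,1) = 9.
Coefficient = C(9,1) = 9.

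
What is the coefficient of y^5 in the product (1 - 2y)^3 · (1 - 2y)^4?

-672

(1 - 2y)^3(1 - 2y)^4 = (1 - 2y)^7, so the coefficient of y^5 is C(7,5)·(-2)^5 = 21·-32 = -672.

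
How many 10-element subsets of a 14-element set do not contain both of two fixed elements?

All 10-subsets: C(14,10) = 1001. Those containing both fixed elements: C(12,8) = 495.
1001 − 495 = 506.

506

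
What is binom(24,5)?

42504

C(24,5) = (24·23·22·21·20) / 5! = 5100480 / 120 = 42504.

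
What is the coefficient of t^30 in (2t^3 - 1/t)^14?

General term: C(14,j)·(2t^3)^j·(-1/t)^(14-j), with t-exponent 3j − 1(14−j) = 4j − 14.
Set 4j − 14 = 30: j = 11.
C(14,11) = 364; 2^11 = 2048; (-1)^3 = -1.
Coefficient = 364 · 2048 · (-1) = -745472.

-745472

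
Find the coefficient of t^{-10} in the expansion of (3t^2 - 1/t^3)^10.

17010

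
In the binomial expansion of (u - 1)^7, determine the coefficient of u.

The general term is C(7,j)·(u)^j·(-1)^(7-j); the u^1 term has j = 1.
C(7,1) = 7.
Coefficient = C(7,1) = 7.

7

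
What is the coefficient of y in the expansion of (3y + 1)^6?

18

The general term is C(6,j)·(3y)^j·(1)^(6-j); the y^1 term has j = 1.
C(6,1) = 6.
Coefficient = C(6,1) · 3^1 = 6 · 3 = 18.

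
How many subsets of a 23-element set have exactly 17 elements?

100947

Choose the 17 positions: C(23,17) = 100947.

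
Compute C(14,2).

91

C(14,2) = (14·13) / 2! = 182 / 2 = 91.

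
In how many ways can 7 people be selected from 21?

116280

This is C(21,7) = 116280.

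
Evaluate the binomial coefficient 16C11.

4368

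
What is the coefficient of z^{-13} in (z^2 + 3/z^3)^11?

721710

General term: C(11,j)·(z^2)^j·(3/z^3)^(11-j), with z-exponent 2j − 3(11−j) = 5j − 33.
Set 5j − 33 = -13: j = 4.
C(11,4) = 330; 1^4 = 1; 3^7 = 2187.
Coefficient = 330 · 1 · 2187 = 721710.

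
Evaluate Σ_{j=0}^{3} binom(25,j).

2626

1 + 25 + 300 + 2300 = 2626.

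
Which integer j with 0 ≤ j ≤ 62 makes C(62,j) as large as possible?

C(62,j) is maximized at j = 62/2 = 31.

31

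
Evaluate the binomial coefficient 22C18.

C(22,18) = C(22,4) by symmetry.
C(22,4) = (22·21·20·19) / 4! = 175560 / 24 = 7315.

7315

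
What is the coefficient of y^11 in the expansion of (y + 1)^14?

364

The general term is C(14,j)·(y)^j·(1)^(14-j); the y^11 term has j = 11.
C(14,11) = 364.
Coefficient = C(14,11) = 364.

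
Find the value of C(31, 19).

141120525

C(31,19) = C(31,12) by symmetry.
C(31,12) = (31·30·29·28·27·26·25·24·23·22·21·20) / 12! = 67596957267840000 / 479001600 = 141120525.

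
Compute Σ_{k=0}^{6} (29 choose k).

621616

1 + 29 + 406 + 3654 + 23751 + 118755 + 475020 = 621616.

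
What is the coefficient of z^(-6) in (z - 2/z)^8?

General term: C(8,j)·(z)^j·(-2/z)^(8-j), with z-exponent 1j − 1(8−j) = 2j − 8.
Set 2j − 8 = -6: j = 1.
C(8,1) = 8; 1^1 = 1; (-2)^7 = -128.
Coefficient = 8 · 1 · (-128) = -1024.

-1024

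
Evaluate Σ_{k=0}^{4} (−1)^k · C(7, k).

15

The partial alternating sum Σ_{k=0}^{4} (−1)^k C(7,k) = (−1)^4 C(6,4) = 15.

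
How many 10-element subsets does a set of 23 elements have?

1144066

C(23,10) = (23·22·21·20·19·18·17·16·15·14) / 10! = 4151586700800 / 3628800 = 1144066.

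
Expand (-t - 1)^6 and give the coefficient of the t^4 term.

The general term is C(6,j)·(-t)^j·(-1)^(6-j); the t^4 term has j = 4.
C(6,4) = 15.
Coefficient = C(6,4) = 15.

15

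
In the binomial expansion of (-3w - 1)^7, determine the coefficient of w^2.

The general term is C(7,j)·(-3w)^j·(-1)^(7-j); the w^2 term has j = 2.
C(7,2) = 21.
Coefficient = C(7,2) · (-3)^2 · (-1)^5 = 21 · 9 · (-1) = -189.

-189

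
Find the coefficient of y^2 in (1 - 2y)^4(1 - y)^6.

87

Coefficient of y^2 = Σ_{j} C(4,j)·(-2)^j·C(6,2-j)·(-1)^(2-j) for j from 0 to 2.
= 15 + 48 + 24 = 87.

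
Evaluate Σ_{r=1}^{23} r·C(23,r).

96468992

Since r·C(23,r) = 23·C(22,r−1), the sum is 23·2^22 = 23·4194304 = 96468992.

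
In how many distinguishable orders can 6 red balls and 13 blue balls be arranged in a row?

27132

Choose positions for the red balls: C(19,6) = 27132.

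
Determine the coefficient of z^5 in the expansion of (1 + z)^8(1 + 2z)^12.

Coefficient of z^5 = Σ_{j} C(8,j)·1^j·C(12,5-j)·2^(5-j) for j from 0 to 5.
= 25344 + 63360 + 49280 + 14784 + 1680 + 56 = 154504.

154504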